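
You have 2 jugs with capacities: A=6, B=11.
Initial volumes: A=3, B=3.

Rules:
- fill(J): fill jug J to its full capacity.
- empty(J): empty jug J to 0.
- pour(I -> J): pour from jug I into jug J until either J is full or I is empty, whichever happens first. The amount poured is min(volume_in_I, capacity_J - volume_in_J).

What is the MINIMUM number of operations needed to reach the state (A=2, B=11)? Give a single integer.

BFS from (A=3, B=3). One shortest path:
  1. fill(B) -> (A=3 B=11)
  2. pour(B -> A) -> (A=6 B=8)
  3. empty(A) -> (A=0 B=8)
  4. pour(B -> A) -> (A=6 B=2)
  5. empty(A) -> (A=0 B=2)
  6. pour(B -> A) -> (A=2 B=0)
  7. fill(B) -> (A=2 B=11)
Reached target in 7 moves.

Answer: 7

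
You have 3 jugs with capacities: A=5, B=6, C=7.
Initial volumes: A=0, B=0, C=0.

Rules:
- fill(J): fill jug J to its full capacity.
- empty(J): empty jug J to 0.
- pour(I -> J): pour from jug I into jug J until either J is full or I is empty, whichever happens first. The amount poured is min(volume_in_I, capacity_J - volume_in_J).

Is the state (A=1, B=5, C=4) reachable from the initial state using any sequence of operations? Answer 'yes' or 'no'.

BFS explored all 216 reachable states.
Reachable set includes: (0,0,0), (0,0,1), (0,0,2), (0,0,3), (0,0,4), (0,0,5), (0,0,6), (0,0,7), (0,1,0), (0,1,1), (0,1,2), (0,1,3) ...
Target (A=1, B=5, C=4) not in reachable set → no.

Answer: no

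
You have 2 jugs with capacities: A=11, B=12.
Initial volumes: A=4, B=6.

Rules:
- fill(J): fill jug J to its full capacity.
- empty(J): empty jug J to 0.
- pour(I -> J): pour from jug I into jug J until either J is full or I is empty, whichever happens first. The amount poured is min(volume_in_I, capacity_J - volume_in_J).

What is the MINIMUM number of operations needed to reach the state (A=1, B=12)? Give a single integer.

BFS from (A=4, B=6). One shortest path:
  1. empty(A) -> (A=0 B=6)
  2. fill(B) -> (A=0 B=12)
  3. pour(B -> A) -> (A=11 B=1)
  4. empty(A) -> (A=0 B=1)
  5. pour(B -> A) -> (A=1 B=0)
  6. fill(B) -> (A=1 B=12)
Reached target in 6 moves.

Answer: 6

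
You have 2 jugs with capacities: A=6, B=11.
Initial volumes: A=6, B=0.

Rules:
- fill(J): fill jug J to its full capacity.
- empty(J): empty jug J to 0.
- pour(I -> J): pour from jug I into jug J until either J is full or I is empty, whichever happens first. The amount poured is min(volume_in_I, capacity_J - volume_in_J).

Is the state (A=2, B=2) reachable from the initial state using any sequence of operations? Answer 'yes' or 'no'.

Answer: no

Derivation:
BFS explored all 34 reachable states.
Reachable set includes: (0,0), (0,1), (0,2), (0,3), (0,4), (0,5), (0,6), (0,7), (0,8), (0,9), (0,10), (0,11) ...
Target (A=2, B=2) not in reachable set → no.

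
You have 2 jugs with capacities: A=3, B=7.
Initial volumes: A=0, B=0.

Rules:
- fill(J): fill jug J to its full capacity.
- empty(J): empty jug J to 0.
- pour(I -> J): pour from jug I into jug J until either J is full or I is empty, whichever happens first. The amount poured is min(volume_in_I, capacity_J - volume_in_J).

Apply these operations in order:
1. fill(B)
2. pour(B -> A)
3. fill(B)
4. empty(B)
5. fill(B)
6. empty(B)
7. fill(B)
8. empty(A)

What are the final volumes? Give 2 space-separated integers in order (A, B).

Step 1: fill(B) -> (A=0 B=7)
Step 2: pour(B -> A) -> (A=3 B=4)
Step 3: fill(B) -> (A=3 B=7)
Step 4: empty(B) -> (A=3 B=0)
Step 5: fill(B) -> (A=3 B=7)
Step 6: empty(B) -> (A=3 B=0)
Step 7: fill(B) -> (A=3 B=7)
Step 8: empty(A) -> (A=0 B=7)

Answer: 0 7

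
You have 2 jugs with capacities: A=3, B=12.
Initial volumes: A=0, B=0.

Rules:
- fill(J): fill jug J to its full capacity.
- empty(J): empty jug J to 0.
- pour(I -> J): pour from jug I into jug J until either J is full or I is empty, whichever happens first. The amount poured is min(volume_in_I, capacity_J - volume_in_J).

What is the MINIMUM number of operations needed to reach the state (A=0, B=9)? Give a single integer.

Answer: 3

Derivation:
BFS from (A=0, B=0). One shortest path:
  1. fill(B) -> (A=0 B=12)
  2. pour(B -> A) -> (A=3 B=9)
  3. empty(A) -> (A=0 B=9)
Reached target in 3 moves.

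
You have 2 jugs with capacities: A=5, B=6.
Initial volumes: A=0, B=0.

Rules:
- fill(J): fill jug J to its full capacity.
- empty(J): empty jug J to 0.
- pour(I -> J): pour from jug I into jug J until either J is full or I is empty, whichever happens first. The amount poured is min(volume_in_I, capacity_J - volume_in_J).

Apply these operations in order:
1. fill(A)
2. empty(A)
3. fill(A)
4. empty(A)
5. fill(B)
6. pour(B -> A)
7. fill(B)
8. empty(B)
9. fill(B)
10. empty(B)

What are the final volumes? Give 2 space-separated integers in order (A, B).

Answer: 5 0

Derivation:
Step 1: fill(A) -> (A=5 B=0)
Step 2: empty(A) -> (A=0 B=0)
Step 3: fill(A) -> (A=5 B=0)
Step 4: empty(A) -> (A=0 B=0)
Step 5: fill(B) -> (A=0 B=6)
Step 6: pour(B -> A) -> (A=5 B=1)
Step 7: fill(B) -> (A=5 B=6)
Step 8: empty(B) -> (A=5 B=0)
Step 9: fill(B) -> (A=5 B=6)
Step 10: empty(B) -> (A=5 B=0)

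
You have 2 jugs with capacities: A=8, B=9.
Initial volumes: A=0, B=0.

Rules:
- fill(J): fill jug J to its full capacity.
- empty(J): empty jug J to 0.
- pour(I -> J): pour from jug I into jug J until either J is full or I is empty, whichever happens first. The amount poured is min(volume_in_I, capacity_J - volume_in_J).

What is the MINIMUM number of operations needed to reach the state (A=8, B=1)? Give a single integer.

BFS from (A=0, B=0). One shortest path:
  1. fill(B) -> (A=0 B=9)
  2. pour(B -> A) -> (A=8 B=1)
Reached target in 2 moves.

Answer: 2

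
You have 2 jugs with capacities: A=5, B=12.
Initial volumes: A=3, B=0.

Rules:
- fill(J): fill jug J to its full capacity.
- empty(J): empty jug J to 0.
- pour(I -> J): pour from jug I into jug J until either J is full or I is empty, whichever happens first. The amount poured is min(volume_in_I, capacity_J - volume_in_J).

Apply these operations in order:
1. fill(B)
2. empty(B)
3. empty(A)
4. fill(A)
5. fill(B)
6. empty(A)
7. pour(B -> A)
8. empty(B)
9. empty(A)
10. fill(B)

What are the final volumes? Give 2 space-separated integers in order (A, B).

Answer: 0 12

Derivation:
Step 1: fill(B) -> (A=3 B=12)
Step 2: empty(B) -> (A=3 B=0)
Step 3: empty(A) -> (A=0 B=0)
Step 4: fill(A) -> (A=5 B=0)
Step 5: fill(B) -> (A=5 B=12)
Step 6: empty(A) -> (A=0 B=12)
Step 7: pour(B -> A) -> (A=5 B=7)
Step 8: empty(B) -> (A=5 B=0)
Step 9: empty(A) -> (A=0 B=0)
Step 10: fill(B) -> (A=0 B=12)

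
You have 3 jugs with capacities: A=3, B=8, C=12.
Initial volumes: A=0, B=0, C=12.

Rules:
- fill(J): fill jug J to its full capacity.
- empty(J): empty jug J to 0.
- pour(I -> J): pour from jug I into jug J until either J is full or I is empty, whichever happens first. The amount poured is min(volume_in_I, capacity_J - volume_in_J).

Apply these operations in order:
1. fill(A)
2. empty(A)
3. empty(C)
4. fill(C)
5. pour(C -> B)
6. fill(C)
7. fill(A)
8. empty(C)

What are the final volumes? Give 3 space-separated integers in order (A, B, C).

Step 1: fill(A) -> (A=3 B=0 C=12)
Step 2: empty(A) -> (A=0 B=0 C=12)
Step 3: empty(C) -> (A=0 B=0 C=0)
Step 4: fill(C) -> (A=0 B=0 C=12)
Step 5: pour(C -> B) -> (A=0 B=8 C=4)
Step 6: fill(C) -> (A=0 B=8 C=12)
Step 7: fill(A) -> (A=3 B=8 C=12)
Step 8: empty(C) -> (A=3 B=8 C=0)

Answer: 3 8 0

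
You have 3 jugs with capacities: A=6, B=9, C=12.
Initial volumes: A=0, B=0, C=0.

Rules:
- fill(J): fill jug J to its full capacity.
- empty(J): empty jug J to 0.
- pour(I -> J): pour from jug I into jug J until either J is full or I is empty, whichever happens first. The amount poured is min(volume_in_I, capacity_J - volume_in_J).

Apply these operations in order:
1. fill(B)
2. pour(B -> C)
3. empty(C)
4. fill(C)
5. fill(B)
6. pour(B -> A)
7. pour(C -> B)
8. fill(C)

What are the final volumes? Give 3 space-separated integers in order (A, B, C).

Step 1: fill(B) -> (A=0 B=9 C=0)
Step 2: pour(B -> C) -> (A=0 B=0 C=9)
Step 3: empty(C) -> (A=0 B=0 C=0)
Step 4: fill(C) -> (A=0 B=0 C=12)
Step 5: fill(B) -> (A=0 B=9 C=12)
Step 6: pour(B -> A) -> (A=6 B=3 C=12)
Step 7: pour(C -> B) -> (A=6 B=9 C=6)
Step 8: fill(C) -> (A=6 B=9 C=12)

Answer: 6 9 12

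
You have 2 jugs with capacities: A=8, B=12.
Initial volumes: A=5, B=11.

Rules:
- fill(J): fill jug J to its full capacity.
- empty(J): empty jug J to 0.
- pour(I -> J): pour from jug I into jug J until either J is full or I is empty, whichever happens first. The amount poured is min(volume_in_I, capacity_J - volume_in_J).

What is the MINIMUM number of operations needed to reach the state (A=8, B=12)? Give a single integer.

Answer: 2

Derivation:
BFS from (A=5, B=11). One shortest path:
  1. fill(A) -> (A=8 B=11)
  2. fill(B) -> (A=8 B=12)
Reached target in 2 moves.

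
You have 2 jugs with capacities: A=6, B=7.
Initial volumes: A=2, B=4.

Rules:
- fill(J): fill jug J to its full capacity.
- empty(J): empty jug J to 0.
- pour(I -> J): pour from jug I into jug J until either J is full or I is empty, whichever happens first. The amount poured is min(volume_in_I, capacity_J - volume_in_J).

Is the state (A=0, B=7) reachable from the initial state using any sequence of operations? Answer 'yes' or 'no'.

BFS from (A=2, B=4):
  1. empty(A) -> (A=0 B=4)
  2. fill(B) -> (A=0 B=7)
Target reached → yes.

Answer: yes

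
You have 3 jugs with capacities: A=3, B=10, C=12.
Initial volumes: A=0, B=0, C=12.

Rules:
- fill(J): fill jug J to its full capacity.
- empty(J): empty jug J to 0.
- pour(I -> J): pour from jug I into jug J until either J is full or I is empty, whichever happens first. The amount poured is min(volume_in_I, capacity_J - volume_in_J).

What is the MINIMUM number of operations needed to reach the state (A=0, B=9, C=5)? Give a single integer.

BFS from (A=0, B=0, C=12). One shortest path:
  1. pour(C -> B) -> (A=0 B=10 C=2)
  2. empty(B) -> (A=0 B=0 C=2)
  3. pour(C -> A) -> (A=2 B=0 C=0)
  4. fill(C) -> (A=2 B=0 C=12)
  5. pour(C -> B) -> (A=2 B=10 C=2)
  6. pour(B -> A) -> (A=3 B=9 C=2)
  7. pour(A -> C) -> (A=0 B=9 C=5)
Reached target in 7 moves.

Answer: 7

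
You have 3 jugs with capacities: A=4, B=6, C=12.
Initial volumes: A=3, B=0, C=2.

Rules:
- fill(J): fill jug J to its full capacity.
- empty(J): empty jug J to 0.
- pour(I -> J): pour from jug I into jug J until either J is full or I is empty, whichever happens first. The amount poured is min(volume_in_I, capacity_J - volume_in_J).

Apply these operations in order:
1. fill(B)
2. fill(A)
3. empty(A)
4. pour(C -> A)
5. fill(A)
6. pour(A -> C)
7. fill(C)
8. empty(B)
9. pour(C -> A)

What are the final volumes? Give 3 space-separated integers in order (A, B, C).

Step 1: fill(B) -> (A=3 B=6 C=2)
Step 2: fill(A) -> (A=4 B=6 C=2)
Step 3: empty(A) -> (A=0 B=6 C=2)
Step 4: pour(C -> A) -> (A=2 B=6 C=0)
Step 5: fill(A) -> (A=4 B=6 C=0)
Step 6: pour(A -> C) -> (A=0 B=6 C=4)
Step 7: fill(C) -> (A=0 B=6 C=12)
Step 8: empty(B) -> (A=0 B=0 C=12)
Step 9: pour(C -> A) -> (A=4 B=0 C=8)

Answer: 4 0 8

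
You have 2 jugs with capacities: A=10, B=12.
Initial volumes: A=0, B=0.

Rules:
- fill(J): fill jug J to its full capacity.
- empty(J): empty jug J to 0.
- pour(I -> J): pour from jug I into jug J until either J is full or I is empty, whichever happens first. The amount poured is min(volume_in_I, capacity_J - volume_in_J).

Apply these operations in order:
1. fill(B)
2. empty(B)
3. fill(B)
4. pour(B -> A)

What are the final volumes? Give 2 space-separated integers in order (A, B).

Step 1: fill(B) -> (A=0 B=12)
Step 2: empty(B) -> (A=0 B=0)
Step 3: fill(B) -> (A=0 B=12)
Step 4: pour(B -> A) -> (A=10 B=2)

Answer: 10 2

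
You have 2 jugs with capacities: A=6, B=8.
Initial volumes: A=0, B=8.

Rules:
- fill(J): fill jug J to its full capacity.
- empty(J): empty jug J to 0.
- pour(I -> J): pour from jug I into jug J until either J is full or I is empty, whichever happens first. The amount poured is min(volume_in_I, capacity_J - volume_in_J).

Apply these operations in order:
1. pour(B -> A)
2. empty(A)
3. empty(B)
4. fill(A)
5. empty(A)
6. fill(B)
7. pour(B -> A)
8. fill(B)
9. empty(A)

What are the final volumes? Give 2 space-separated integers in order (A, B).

Answer: 0 8

Derivation:
Step 1: pour(B -> A) -> (A=6 B=2)
Step 2: empty(A) -> (A=0 B=2)
Step 3: empty(B) -> (A=0 B=0)
Step 4: fill(A) -> (A=6 B=0)
Step 5: empty(A) -> (A=0 B=0)
Step 6: fill(B) -> (A=0 B=8)
Step 7: pour(B -> A) -> (A=6 B=2)
Step 8: fill(B) -> (A=6 B=8)
Step 9: empty(A) -> (A=0 B=8)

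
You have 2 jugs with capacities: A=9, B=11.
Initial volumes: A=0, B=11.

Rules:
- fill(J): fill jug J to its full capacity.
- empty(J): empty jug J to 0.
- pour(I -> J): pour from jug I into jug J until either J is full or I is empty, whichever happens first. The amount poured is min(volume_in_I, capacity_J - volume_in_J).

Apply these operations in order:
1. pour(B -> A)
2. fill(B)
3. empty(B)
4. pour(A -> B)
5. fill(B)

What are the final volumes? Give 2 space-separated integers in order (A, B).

Answer: 0 11

Derivation:
Step 1: pour(B -> A) -> (A=9 B=2)
Step 2: fill(B) -> (A=9 B=11)
Step 3: empty(B) -> (A=9 B=0)
Step 4: pour(A -> B) -> (A=0 B=9)
Step 5: fill(B) -> (A=0 B=11)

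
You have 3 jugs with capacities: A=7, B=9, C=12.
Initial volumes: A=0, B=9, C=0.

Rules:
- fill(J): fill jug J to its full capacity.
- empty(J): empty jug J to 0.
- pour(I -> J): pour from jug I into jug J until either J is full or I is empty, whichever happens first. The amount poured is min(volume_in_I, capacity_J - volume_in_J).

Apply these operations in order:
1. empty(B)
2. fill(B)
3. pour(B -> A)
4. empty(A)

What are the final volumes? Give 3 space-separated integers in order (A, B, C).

Answer: 0 2 0

Derivation:
Step 1: empty(B) -> (A=0 B=0 C=0)
Step 2: fill(B) -> (A=0 B=9 C=0)
Step 3: pour(B -> A) -> (A=7 B=2 C=0)
Step 4: empty(A) -> (A=0 B=2 C=0)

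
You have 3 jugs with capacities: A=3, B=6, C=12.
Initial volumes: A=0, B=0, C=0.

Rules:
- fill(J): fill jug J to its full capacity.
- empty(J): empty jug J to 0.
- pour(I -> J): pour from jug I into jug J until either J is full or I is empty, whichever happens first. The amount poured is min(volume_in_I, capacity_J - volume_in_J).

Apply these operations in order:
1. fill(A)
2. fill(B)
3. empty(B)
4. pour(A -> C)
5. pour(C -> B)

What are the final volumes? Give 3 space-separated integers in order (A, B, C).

Answer: 0 3 0

Derivation:
Step 1: fill(A) -> (A=3 B=0 C=0)
Step 2: fill(B) -> (A=3 B=6 C=0)
Step 3: empty(B) -> (A=3 B=0 C=0)
Step 4: pour(A -> C) -> (A=0 B=0 C=3)
Step 5: pour(C -> B) -> (A=0 B=3 C=0)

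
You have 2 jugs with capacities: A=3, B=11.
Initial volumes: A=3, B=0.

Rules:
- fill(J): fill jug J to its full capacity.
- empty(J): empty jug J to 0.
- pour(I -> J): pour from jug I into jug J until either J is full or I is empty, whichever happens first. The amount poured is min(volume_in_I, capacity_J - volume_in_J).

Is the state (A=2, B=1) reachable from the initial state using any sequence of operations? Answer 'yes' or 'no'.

Answer: no

Derivation:
BFS explored all 28 reachable states.
Reachable set includes: (0,0), (0,1), (0,2), (0,3), (0,4), (0,5), (0,6), (0,7), (0,8), (0,9), (0,10), (0,11) ...
Target (A=2, B=1) not in reachable set → no.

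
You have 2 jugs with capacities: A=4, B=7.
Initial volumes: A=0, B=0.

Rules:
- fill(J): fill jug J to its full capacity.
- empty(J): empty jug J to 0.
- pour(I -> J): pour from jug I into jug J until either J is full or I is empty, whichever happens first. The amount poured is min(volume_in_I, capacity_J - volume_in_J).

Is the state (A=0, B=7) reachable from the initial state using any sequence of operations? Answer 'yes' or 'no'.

BFS from (A=0, B=0):
  1. fill(B) -> (A=0 B=7)
Target reached → yes.

Answer: yes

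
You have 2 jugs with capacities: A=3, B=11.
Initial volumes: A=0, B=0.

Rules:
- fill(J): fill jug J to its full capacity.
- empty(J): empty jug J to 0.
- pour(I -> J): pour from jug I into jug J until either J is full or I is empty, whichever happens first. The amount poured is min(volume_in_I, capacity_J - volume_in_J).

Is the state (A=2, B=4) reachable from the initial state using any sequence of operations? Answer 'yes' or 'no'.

BFS explored all 28 reachable states.
Reachable set includes: (0,0), (0,1), (0,2), (0,3), (0,4), (0,5), (0,6), (0,7), (0,8), (0,9), (0,10), (0,11) ...
Target (A=2, B=4) not in reachable set → no.

Answer: no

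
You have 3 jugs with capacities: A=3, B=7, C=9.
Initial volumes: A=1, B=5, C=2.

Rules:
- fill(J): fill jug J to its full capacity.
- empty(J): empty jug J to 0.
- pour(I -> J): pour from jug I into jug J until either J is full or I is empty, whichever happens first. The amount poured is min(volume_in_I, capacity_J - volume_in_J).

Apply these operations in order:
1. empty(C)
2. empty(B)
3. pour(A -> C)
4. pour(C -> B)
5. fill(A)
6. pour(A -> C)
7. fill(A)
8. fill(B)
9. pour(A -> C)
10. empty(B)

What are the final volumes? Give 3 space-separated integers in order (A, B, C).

Answer: 0 0 6

Derivation:
Step 1: empty(C) -> (A=1 B=5 C=0)
Step 2: empty(B) -> (A=1 B=0 C=0)
Step 3: pour(A -> C) -> (A=0 B=0 C=1)
Step 4: pour(C -> B) -> (A=0 B=1 C=0)
Step 5: fill(A) -> (A=3 B=1 C=0)
Step 6: pour(A -> C) -> (A=0 B=1 C=3)
Step 7: fill(A) -> (A=3 B=1 C=3)
Step 8: fill(B) -> (A=3 B=7 C=3)
Step 9: pour(A -> C) -> (A=0 B=7 C=6)
Step 10: empty(B) -> (A=0 B=0 C=6)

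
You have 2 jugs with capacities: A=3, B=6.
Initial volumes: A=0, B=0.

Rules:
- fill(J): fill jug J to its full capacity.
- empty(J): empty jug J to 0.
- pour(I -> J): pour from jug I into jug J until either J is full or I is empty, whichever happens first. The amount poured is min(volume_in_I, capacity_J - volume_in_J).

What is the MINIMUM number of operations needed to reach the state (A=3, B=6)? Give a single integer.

BFS from (A=0, B=0). One shortest path:
  1. fill(A) -> (A=3 B=0)
  2. fill(B) -> (A=3 B=6)
Reached target in 2 moves.

Answer: 2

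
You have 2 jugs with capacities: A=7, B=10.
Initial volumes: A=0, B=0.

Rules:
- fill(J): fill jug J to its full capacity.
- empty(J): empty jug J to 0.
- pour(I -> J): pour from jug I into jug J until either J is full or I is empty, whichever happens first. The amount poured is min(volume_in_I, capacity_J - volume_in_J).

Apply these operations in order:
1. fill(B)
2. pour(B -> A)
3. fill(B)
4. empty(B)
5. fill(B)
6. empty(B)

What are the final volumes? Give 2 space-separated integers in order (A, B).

Step 1: fill(B) -> (A=0 B=10)
Step 2: pour(B -> A) -> (A=7 B=3)
Step 3: fill(B) -> (A=7 B=10)
Step 4: empty(B) -> (A=7 B=0)
Step 5: fill(B) -> (A=7 B=10)
Step 6: empty(B) -> (A=7 B=0)

Answer: 7 0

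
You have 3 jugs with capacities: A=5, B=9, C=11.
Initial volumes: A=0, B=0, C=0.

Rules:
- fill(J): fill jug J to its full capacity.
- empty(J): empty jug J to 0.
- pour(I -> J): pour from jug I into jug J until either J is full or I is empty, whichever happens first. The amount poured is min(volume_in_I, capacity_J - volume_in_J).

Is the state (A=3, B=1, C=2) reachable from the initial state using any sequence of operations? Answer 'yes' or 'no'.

BFS explored all 400 reachable states.
Reachable set includes: (0,0,0), (0,0,1), (0,0,2), (0,0,3), (0,0,4), (0,0,5), (0,0,6), (0,0,7), (0,0,8), (0,0,9), (0,0,10), (0,0,11) ...
Target (A=3, B=1, C=2) not in reachable set → no.

Answer: no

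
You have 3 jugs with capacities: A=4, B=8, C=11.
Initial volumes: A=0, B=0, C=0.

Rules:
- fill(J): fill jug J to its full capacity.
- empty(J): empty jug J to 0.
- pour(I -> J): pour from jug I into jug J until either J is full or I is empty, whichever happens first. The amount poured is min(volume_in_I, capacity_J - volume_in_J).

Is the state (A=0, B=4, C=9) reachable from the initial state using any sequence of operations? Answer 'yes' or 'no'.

BFS from (A=0, B=0, C=0):
  1. fill(B) -> (A=0 B=8 C=0)
  2. pour(B -> C) -> (A=0 B=0 C=8)
  3. fill(B) -> (A=0 B=8 C=8)
  4. pour(B -> C) -> (A=0 B=5 C=11)
  5. empty(C) -> (A=0 B=5 C=0)
  6. pour(B -> C) -> (A=0 B=0 C=5)
  7. fill(B) -> (A=0 B=8 C=5)
  8. pour(B -> A) -> (A=4 B=4 C=5)
  9. pour(A -> C) -> (A=0 B=4 C=9)
Target reached → yes.

Answer: yes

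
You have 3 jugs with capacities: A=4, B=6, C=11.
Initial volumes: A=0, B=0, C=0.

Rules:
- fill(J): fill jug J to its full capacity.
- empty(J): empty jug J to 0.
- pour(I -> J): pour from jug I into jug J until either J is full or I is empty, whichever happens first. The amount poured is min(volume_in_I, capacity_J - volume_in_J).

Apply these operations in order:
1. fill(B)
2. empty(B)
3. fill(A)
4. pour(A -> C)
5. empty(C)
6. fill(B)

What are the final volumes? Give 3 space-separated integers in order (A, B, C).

Answer: 0 6 0

Derivation:
Step 1: fill(B) -> (A=0 B=6 C=0)
Step 2: empty(B) -> (A=0 B=0 C=0)
Step 3: fill(A) -> (A=4 B=0 C=0)
Step 4: pour(A -> C) -> (A=0 B=0 C=4)
Step 5: empty(C) -> (A=0 B=0 C=0)
Step 6: fill(B) -> (A=0 B=6 C=0)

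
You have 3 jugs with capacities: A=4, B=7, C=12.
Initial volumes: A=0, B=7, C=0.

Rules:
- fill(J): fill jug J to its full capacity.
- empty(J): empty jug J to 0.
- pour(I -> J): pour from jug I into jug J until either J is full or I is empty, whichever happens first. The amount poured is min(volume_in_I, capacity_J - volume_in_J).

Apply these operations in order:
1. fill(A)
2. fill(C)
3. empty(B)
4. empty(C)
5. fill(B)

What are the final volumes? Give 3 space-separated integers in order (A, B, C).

Answer: 4 7 0

Derivation:
Step 1: fill(A) -> (A=4 B=7 C=0)
Step 2: fill(C) -> (A=4 B=7 C=12)
Step 3: empty(B) -> (A=4 B=0 C=12)
Step 4: empty(C) -> (A=4 B=0 C=0)
Step 5: fill(B) -> (A=4 B=7 C=0)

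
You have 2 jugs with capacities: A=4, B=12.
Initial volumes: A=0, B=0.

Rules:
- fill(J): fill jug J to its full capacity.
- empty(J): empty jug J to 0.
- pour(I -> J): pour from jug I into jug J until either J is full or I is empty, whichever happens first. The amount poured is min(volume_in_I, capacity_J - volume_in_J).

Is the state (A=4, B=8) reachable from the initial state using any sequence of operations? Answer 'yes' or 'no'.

BFS from (A=0, B=0):
  1. fill(B) -> (A=0 B=12)
  2. pour(B -> A) -> (A=4 B=8)
Target reached → yes.

Answer: yes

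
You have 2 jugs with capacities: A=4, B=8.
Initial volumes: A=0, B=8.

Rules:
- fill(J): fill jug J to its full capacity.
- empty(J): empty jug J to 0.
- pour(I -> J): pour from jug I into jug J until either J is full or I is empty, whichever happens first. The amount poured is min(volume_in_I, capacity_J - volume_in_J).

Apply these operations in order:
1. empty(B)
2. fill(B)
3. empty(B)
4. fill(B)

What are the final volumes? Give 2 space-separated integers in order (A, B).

Step 1: empty(B) -> (A=0 B=0)
Step 2: fill(B) -> (A=0 B=8)
Step 3: empty(B) -> (A=0 B=0)
Step 4: fill(B) -> (A=0 B=8)

Answer: 0 8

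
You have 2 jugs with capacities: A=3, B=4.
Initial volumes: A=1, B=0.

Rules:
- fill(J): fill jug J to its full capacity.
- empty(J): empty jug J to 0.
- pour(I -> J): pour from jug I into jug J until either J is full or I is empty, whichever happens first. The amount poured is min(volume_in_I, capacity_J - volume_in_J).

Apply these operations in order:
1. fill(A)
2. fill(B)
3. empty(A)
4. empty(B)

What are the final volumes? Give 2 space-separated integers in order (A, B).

Step 1: fill(A) -> (A=3 B=0)
Step 2: fill(B) -> (A=3 B=4)
Step 3: empty(A) -> (A=0 B=4)
Step 4: empty(B) -> (A=0 B=0)

Answer: 0 0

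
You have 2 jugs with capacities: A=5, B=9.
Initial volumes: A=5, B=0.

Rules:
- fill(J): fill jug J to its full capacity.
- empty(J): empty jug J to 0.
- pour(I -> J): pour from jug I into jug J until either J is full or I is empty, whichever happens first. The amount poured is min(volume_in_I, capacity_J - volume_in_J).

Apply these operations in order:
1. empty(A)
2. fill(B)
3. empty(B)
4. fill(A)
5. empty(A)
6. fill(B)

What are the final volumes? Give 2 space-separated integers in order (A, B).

Answer: 0 9

Derivation:
Step 1: empty(A) -> (A=0 B=0)
Step 2: fill(B) -> (A=0 B=9)
Step 3: empty(B) -> (A=0 B=0)
Step 4: fill(A) -> (A=5 B=0)
Step 5: empty(A) -> (A=0 B=0)
Step 6: fill(B) -> (A=0 B=9)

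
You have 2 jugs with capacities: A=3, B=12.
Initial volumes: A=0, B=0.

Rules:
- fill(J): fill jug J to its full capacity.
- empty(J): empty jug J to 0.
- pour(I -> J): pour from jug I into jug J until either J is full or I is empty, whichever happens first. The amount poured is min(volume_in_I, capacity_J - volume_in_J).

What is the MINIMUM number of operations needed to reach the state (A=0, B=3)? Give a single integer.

BFS from (A=0, B=0). One shortest path:
  1. fill(A) -> (A=3 B=0)
  2. pour(A -> B) -> (A=0 B=3)
Reached target in 2 moves.

Answer: 2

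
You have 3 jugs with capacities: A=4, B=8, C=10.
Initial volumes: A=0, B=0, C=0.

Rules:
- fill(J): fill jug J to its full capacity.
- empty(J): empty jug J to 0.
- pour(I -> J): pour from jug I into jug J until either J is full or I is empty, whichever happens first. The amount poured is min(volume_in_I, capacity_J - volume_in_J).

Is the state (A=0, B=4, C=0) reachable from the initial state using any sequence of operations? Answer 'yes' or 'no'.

BFS from (A=0, B=0, C=0):
  1. fill(A) -> (A=4 B=0 C=0)
  2. pour(A -> B) -> (A=0 B=4 C=0)
Target reached → yes.

Answer: yes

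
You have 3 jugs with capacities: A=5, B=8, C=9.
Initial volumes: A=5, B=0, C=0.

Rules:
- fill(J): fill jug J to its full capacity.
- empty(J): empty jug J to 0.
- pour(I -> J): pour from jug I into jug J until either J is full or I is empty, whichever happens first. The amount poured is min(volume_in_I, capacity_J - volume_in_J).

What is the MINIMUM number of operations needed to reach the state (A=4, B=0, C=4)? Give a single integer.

BFS from (A=5, B=0, C=0). One shortest path:
  1. fill(B) -> (A=5 B=8 C=0)
  2. pour(A -> C) -> (A=0 B=8 C=5)
  3. pour(B -> C) -> (A=0 B=4 C=9)
  4. pour(C -> A) -> (A=5 B=4 C=4)
  5. empty(A) -> (A=0 B=4 C=4)
  6. pour(B -> A) -> (A=4 B=0 C=4)
Reached target in 6 moves.

Answer: 6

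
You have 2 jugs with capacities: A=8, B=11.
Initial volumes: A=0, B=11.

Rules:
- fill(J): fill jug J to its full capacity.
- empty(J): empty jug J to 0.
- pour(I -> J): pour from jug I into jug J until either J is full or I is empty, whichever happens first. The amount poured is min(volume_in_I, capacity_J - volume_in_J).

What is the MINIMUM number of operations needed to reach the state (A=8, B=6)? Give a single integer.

Answer: 5

Derivation:
BFS from (A=0, B=11). One shortest path:
  1. pour(B -> A) -> (A=8 B=3)
  2. empty(A) -> (A=0 B=3)
  3. pour(B -> A) -> (A=3 B=0)
  4. fill(B) -> (A=3 B=11)
  5. pour(B -> A) -> (A=8 B=6)
Reached target in 5 moves.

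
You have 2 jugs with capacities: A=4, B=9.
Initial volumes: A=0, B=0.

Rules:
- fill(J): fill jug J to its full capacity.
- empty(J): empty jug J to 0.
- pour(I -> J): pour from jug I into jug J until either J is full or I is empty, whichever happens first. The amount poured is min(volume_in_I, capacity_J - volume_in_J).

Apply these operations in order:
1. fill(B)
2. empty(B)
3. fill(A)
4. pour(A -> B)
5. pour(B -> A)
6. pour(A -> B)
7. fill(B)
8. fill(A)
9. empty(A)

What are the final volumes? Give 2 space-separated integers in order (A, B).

Step 1: fill(B) -> (A=0 B=9)
Step 2: empty(B) -> (A=0 B=0)
Step 3: fill(A) -> (A=4 B=0)
Step 4: pour(A -> B) -> (A=0 B=4)
Step 5: pour(B -> A) -> (A=4 B=0)
Step 6: pour(A -> B) -> (A=0 B=4)
Step 7: fill(B) -> (A=0 B=9)
Step 8: fill(A) -> (A=4 B=9)
Step 9: empty(A) -> (A=0 B=9)

Answer: 0 9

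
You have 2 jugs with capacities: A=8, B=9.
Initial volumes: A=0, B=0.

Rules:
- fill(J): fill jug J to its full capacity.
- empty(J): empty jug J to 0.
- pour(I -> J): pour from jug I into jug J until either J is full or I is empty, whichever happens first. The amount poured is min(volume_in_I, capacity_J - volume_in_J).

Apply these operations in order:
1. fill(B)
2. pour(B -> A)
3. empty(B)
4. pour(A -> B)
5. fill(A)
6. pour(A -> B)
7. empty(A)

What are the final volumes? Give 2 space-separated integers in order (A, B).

Step 1: fill(B) -> (A=0 B=9)
Step 2: pour(B -> A) -> (A=8 B=1)
Step 3: empty(B) -> (A=8 B=0)
Step 4: pour(A -> B) -> (A=0 B=8)
Step 5: fill(A) -> (A=8 B=8)
Step 6: pour(A -> B) -> (A=7 B=9)
Step 7: empty(A) -> (A=0 B=9)

Answer: 0 9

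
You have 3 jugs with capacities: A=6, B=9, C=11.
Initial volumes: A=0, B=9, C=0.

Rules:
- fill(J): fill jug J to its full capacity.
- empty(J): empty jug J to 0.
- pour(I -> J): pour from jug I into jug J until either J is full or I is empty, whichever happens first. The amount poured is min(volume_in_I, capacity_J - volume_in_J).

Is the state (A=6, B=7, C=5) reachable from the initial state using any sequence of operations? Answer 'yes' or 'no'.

BFS from (A=0, B=9, C=0):
  1. pour(B -> C) -> (A=0 B=0 C=9)
  2. fill(B) -> (A=0 B=9 C=9)
  3. pour(B -> C) -> (A=0 B=7 C=11)
  4. pour(C -> A) -> (A=6 B=7 C=5)
Target reached → yes.

Answer: yes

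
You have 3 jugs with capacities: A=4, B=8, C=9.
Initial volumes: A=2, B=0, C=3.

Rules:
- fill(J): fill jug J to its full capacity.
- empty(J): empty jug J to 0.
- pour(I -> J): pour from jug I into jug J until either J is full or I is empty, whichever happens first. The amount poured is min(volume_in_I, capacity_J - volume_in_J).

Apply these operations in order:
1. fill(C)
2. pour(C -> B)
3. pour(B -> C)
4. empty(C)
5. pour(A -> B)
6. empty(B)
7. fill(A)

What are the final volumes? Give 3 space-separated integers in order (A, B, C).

Answer: 4 0 0

Derivation:
Step 1: fill(C) -> (A=2 B=0 C=9)
Step 2: pour(C -> B) -> (A=2 B=8 C=1)
Step 3: pour(B -> C) -> (A=2 B=0 C=9)
Step 4: empty(C) -> (A=2 B=0 C=0)
Step 5: pour(A -> B) -> (A=0 B=2 C=0)
Step 6: empty(B) -> (A=0 B=0 C=0)
Step 7: fill(A) -> (A=4 B=0 C=0)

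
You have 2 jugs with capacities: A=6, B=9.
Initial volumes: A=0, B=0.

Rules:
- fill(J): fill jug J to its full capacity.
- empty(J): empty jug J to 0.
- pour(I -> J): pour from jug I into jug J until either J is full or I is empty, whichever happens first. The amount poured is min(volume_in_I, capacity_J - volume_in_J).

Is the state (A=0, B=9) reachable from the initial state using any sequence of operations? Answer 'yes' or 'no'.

Answer: yes

Derivation:
BFS from (A=0, B=0):
  1. fill(B) -> (A=0 B=9)
Target reached → yes.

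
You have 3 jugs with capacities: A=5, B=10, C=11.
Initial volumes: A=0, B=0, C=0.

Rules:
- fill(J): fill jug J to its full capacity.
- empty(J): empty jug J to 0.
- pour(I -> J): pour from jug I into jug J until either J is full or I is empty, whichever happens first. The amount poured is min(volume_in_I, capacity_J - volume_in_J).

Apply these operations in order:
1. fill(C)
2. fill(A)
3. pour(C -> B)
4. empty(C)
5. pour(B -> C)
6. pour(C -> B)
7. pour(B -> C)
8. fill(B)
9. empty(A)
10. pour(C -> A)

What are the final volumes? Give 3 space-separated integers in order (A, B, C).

Answer: 5 10 5

Derivation:
Step 1: fill(C) -> (A=0 B=0 C=11)
Step 2: fill(A) -> (A=5 B=0 C=11)
Step 3: pour(C -> B) -> (A=5 B=10 C=1)
Step 4: empty(C) -> (A=5 B=10 C=0)
Step 5: pour(B -> C) -> (A=5 B=0 C=10)
Step 6: pour(C -> B) -> (A=5 B=10 C=0)
Step 7: pour(B -> C) -> (A=5 B=0 C=10)
Step 8: fill(B) -> (A=5 B=10 C=10)
Step 9: empty(A) -> (A=0 B=10 C=10)
Step 10: pour(C -> A) -> (A=5 B=10 C=5)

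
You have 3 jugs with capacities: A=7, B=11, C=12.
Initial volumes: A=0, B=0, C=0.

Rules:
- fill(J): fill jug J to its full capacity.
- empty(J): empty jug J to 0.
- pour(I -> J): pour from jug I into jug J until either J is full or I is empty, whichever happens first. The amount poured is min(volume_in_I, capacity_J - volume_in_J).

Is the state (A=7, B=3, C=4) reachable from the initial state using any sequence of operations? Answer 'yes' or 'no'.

BFS from (A=0, B=0, C=0):
  1. fill(A) -> (A=7 B=0 C=0)
  2. pour(A -> B) -> (A=0 B=7 C=0)
  3. fill(A) -> (A=7 B=7 C=0)
  4. pour(A -> B) -> (A=3 B=11 C=0)
  5. pour(B -> C) -> (A=3 B=0 C=11)
  6. pour(A -> B) -> (A=0 B=3 C=11)
  7. pour(C -> A) -> (A=7 B=3 C=4)
Target reached → yes.

Answer: yes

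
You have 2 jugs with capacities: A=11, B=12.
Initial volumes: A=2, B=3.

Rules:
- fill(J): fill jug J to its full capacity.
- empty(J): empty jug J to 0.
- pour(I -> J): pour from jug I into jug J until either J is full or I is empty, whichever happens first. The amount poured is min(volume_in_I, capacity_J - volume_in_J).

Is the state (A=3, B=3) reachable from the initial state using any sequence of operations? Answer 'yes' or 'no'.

Answer: no

Derivation:
BFS explored all 47 reachable states.
Reachable set includes: (0,0), (0,1), (0,2), (0,3), (0,4), (0,5), (0,6), (0,7), (0,8), (0,9), (0,10), (0,11) ...
Target (A=3, B=3) not in reachable set → no.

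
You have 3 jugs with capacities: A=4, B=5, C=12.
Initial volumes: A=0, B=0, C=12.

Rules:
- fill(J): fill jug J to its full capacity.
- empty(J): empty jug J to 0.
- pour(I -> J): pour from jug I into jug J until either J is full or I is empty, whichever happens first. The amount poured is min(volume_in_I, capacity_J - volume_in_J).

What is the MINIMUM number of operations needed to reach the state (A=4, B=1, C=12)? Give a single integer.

BFS from (A=0, B=0, C=12). One shortest path:
  1. fill(B) -> (A=0 B=5 C=12)
  2. pour(B -> A) -> (A=4 B=1 C=12)
Reached target in 2 moves.

Answer: 2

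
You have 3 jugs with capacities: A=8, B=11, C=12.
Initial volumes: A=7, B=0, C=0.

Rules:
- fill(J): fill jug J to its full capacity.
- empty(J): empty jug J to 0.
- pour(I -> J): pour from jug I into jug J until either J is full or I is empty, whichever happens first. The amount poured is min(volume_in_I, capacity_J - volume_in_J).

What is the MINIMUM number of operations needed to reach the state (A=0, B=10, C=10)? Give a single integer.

BFS from (A=7, B=0, C=0). One shortest path:
  1. fill(C) -> (A=7 B=0 C=12)
  2. pour(C -> B) -> (A=7 B=11 C=1)
  3. empty(B) -> (A=7 B=0 C=1)
  4. pour(C -> B) -> (A=7 B=1 C=0)
  5. fill(C) -> (A=7 B=1 C=12)
  6. pour(C -> B) -> (A=7 B=11 C=2)
  7. pour(B -> A) -> (A=8 B=10 C=2)
  8. pour(A -> C) -> (A=0 B=10 C=10)
Reached target in 8 moves.

Answer: 8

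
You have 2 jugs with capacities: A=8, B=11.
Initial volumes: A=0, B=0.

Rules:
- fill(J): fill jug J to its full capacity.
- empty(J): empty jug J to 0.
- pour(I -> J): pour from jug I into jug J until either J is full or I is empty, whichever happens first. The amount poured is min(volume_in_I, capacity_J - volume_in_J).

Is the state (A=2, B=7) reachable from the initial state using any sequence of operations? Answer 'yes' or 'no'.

Answer: no

Derivation:
BFS explored all 38 reachable states.
Reachable set includes: (0,0), (0,1), (0,2), (0,3), (0,4), (0,5), (0,6), (0,7), (0,8), (0,9), (0,10), (0,11) ...
Target (A=2, B=7) not in reachable set → no.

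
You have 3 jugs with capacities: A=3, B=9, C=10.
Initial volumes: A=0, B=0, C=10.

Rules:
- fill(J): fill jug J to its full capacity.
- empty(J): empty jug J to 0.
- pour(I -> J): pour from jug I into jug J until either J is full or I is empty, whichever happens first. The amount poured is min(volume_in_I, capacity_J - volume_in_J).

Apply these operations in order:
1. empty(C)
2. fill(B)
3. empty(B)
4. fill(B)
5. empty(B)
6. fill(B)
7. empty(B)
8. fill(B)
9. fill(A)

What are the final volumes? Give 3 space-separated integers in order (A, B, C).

Step 1: empty(C) -> (A=0 B=0 C=0)
Step 2: fill(B) -> (A=0 B=9 C=0)
Step 3: empty(B) -> (A=0 B=0 C=0)
Step 4: fill(B) -> (A=0 B=9 C=0)
Step 5: empty(B) -> (A=0 B=0 C=0)
Step 6: fill(B) -> (A=0 B=9 C=0)
Step 7: empty(B) -> (A=0 B=0 C=0)
Step 8: fill(B) -> (A=0 B=9 C=0)
Step 9: fill(A) -> (A=3 B=9 C=0)

Answer: 3 9 0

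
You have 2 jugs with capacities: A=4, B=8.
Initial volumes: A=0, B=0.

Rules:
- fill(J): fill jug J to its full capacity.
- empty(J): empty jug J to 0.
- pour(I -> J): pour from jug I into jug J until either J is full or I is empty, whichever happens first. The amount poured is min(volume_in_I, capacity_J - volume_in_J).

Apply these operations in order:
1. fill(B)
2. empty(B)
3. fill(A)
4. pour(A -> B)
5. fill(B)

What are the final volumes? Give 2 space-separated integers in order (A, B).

Step 1: fill(B) -> (A=0 B=8)
Step 2: empty(B) -> (A=0 B=0)
Step 3: fill(A) -> (A=4 B=0)
Step 4: pour(A -> B) -> (A=0 B=4)
Step 5: fill(B) -> (A=0 B=8)

Answer: 0 8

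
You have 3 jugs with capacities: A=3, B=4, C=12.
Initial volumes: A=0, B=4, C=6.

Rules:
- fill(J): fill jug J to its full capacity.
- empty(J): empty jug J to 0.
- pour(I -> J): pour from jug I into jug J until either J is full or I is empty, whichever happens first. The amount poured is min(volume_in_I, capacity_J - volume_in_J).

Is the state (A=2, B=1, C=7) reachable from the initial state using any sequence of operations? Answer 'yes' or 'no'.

BFS explored all 194 reachable states.
Reachable set includes: (0,0,0), (0,0,1), (0,0,2), (0,0,3), (0,0,4), (0,0,5), (0,0,6), (0,0,7), (0,0,8), (0,0,9), (0,0,10), (0,0,11) ...
Target (A=2, B=1, C=7) not in reachable set → no.

Answer: no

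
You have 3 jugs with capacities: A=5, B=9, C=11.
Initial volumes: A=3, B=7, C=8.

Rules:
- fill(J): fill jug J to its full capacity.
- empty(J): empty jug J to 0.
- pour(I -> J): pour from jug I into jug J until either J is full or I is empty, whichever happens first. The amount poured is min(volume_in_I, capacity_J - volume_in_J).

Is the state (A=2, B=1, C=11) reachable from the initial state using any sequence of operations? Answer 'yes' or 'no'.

Answer: yes

Derivation:
BFS from (A=3, B=7, C=8):
  1. pour(A -> B) -> (A=1 B=9 C=8)
  2. empty(B) -> (A=1 B=0 C=8)
  3. pour(A -> B) -> (A=0 B=1 C=8)
  4. fill(A) -> (A=5 B=1 C=8)
  5. pour(A -> C) -> (A=2 B=1 C=11)
Target reached → yes.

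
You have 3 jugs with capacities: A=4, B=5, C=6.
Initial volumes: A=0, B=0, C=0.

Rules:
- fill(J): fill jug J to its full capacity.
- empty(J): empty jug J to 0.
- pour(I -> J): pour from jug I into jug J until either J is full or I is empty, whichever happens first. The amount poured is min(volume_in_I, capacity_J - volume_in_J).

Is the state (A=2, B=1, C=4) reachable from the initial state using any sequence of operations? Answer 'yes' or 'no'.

Answer: no

Derivation:
BFS explored all 150 reachable states.
Reachable set includes: (0,0,0), (0,0,1), (0,0,2), (0,0,3), (0,0,4), (0,0,5), (0,0,6), (0,1,0), (0,1,1), (0,1,2), (0,1,3), (0,1,4) ...
Target (A=2, B=1, C=4) not in reachable set → no.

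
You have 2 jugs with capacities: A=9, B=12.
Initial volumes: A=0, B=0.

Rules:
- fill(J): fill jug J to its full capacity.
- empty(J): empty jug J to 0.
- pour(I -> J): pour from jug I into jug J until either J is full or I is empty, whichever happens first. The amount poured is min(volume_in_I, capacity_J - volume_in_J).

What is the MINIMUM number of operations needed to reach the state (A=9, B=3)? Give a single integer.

Answer: 2

Derivation:
BFS from (A=0, B=0). One shortest path:
  1. fill(B) -> (A=0 B=12)
  2. pour(B -> A) -> (A=9 B=3)
Reached target in 2 moves.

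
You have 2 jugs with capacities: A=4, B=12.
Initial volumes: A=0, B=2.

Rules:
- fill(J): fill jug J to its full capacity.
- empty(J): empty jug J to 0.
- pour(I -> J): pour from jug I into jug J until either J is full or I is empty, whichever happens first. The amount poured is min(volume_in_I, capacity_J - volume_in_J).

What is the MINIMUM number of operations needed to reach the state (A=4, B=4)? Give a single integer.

BFS from (A=0, B=2). One shortest path:
  1. fill(A) -> (A=4 B=2)
  2. empty(B) -> (A=4 B=0)
  3. pour(A -> B) -> (A=0 B=4)
  4. fill(A) -> (A=4 B=4)
Reached target in 4 moves.

Answer: 4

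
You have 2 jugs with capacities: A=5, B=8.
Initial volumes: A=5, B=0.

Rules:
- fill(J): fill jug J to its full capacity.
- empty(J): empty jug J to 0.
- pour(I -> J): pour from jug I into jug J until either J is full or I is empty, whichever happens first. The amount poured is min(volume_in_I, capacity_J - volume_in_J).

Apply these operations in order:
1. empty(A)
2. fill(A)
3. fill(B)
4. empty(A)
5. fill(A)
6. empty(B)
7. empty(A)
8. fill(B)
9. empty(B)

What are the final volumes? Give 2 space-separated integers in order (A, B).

Step 1: empty(A) -> (A=0 B=0)
Step 2: fill(A) -> (A=5 B=0)
Step 3: fill(B) -> (A=5 B=8)
Step 4: empty(A) -> (A=0 B=8)
Step 5: fill(A) -> (A=5 B=8)
Step 6: empty(B) -> (A=5 B=0)
Step 7: empty(A) -> (A=0 B=0)
Step 8: fill(B) -> (A=0 B=8)
Step 9: empty(B) -> (A=0 B=0)

Answer: 0 0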